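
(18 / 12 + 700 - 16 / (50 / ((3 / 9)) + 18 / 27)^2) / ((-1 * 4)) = -17914889 / 102152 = -175.37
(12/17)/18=2/51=0.04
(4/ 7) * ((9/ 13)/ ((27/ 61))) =244/ 273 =0.89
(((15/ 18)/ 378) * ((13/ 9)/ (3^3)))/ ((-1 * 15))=-13/ 1653372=-0.00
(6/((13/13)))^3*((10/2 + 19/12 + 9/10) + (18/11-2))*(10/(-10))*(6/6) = -84582/55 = -1537.85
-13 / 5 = -2.60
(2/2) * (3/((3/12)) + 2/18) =109/9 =12.11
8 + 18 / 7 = 10.57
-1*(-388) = 388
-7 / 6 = -1.17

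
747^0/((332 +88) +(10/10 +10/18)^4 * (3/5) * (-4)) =10935/4439036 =0.00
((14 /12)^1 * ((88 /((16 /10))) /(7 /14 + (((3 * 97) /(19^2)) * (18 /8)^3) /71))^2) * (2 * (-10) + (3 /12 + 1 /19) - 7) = -760594056362201600 /3197121880683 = -237899.61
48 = 48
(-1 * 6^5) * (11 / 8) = -10692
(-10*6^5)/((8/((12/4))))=-29160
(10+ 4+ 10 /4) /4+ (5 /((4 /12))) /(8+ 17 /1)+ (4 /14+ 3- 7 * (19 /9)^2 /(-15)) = 686561 /68040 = 10.09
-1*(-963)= 963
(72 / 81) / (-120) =-1 / 135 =-0.01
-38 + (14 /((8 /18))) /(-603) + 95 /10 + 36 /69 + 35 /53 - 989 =-83009997 /81673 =-1016.37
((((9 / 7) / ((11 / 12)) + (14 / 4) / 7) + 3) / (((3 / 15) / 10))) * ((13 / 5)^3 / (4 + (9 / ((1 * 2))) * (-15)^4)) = 663494 / 35083741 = 0.02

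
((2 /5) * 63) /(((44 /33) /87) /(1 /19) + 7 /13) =427518 /14075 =30.37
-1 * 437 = -437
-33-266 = -299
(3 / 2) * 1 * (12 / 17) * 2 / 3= 12 / 17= 0.71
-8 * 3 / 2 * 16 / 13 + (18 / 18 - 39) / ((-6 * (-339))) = -195511 / 13221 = -14.79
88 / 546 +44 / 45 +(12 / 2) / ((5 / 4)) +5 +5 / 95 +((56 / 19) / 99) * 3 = 1896728 / 171171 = 11.08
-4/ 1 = -4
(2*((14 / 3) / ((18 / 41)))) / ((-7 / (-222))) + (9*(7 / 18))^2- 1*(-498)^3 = 4446240425 / 36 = 123506678.47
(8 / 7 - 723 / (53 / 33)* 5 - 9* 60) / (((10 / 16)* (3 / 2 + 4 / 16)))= -33119392 / 12985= -2550.59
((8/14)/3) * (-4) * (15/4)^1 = -20/7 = -2.86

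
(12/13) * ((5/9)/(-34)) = -10/663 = -0.02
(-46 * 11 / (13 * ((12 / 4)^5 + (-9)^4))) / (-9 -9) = 0.00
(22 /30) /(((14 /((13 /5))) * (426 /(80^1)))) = 572 /22365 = 0.03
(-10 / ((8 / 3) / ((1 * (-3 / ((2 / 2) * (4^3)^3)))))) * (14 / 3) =105 / 524288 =0.00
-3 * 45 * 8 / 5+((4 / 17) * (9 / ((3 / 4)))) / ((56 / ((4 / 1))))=-215.80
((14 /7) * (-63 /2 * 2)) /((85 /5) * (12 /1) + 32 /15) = -945 /1546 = -0.61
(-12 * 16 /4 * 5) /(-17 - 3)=12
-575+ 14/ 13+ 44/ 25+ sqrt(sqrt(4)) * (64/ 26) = -185953/ 325+ 32 * sqrt(2)/ 13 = -568.68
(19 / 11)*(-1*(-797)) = 15143 / 11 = 1376.64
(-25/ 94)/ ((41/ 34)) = -425/ 1927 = -0.22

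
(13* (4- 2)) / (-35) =-26 / 35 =-0.74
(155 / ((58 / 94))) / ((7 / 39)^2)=11080485 / 1421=7797.67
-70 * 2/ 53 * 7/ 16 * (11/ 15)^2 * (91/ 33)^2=-405769/ 85860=-4.73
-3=-3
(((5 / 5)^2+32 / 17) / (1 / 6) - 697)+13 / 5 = -57554 / 85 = -677.11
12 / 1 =12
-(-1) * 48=48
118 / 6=59 / 3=19.67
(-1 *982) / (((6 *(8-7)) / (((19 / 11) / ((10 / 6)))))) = -169.62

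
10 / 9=1.11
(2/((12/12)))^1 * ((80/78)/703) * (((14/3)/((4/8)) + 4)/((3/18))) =6400/27417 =0.23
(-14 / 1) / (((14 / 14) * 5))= -14 / 5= -2.80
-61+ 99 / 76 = -4537 / 76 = -59.70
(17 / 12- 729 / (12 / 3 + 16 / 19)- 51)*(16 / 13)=-246.32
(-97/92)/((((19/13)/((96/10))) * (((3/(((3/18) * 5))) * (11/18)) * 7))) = -0.45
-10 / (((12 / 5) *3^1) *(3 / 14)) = -175 / 27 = -6.48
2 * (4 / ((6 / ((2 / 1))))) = 8 / 3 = 2.67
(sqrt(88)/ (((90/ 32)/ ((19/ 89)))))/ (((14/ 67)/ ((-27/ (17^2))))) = -61104* sqrt(22)/ 900235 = -0.32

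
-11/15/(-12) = 11/180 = 0.06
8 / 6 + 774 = 775.33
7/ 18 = 0.39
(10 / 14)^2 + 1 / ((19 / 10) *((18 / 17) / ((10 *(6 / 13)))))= 101825 / 36309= 2.80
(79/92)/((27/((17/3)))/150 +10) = 33575/392242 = 0.09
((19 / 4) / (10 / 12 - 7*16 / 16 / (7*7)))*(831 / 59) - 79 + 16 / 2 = 88607 / 3422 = 25.89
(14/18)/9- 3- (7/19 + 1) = -6590/1539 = -4.28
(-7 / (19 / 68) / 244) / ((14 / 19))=-17 / 122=-0.14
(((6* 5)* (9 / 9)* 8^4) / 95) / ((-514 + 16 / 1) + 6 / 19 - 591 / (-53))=-434176 / 163313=-2.66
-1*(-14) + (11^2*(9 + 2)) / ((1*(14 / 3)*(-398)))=74015 / 5572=13.28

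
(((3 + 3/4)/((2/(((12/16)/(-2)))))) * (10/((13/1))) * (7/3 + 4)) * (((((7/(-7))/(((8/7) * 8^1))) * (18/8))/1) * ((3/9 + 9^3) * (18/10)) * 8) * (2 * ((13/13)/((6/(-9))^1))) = -88392465/3328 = -26560.24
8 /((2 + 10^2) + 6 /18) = 24 /307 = 0.08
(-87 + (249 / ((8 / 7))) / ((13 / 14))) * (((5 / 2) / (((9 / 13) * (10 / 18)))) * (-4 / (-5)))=7677 / 10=767.70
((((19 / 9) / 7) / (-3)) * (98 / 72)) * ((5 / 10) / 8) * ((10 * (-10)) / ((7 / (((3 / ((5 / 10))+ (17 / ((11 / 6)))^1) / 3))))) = 3325 / 5346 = 0.62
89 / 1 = 89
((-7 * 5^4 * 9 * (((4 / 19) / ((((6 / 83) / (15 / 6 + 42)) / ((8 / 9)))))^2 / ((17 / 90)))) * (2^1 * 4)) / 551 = -1222318025600000 / 30433383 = -40163725.00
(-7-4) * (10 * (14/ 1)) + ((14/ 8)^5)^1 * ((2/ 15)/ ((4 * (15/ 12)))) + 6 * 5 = -57967193/ 38400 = -1509.56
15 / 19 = 0.79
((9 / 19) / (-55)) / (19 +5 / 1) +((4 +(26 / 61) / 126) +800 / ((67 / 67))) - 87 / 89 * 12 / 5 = 458442877499 / 571869144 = 801.66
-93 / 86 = -1.08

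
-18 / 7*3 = -54 / 7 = -7.71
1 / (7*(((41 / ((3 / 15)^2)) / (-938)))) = -134 / 1025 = -0.13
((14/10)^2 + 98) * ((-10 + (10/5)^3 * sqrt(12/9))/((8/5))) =-2499/4 + 1666 * sqrt(3)/5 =-47.63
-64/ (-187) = 64/ 187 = 0.34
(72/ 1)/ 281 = 72/ 281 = 0.26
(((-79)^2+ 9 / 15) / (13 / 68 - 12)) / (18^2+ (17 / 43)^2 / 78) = -1.63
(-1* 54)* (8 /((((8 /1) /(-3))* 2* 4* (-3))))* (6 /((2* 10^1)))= -81 /40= -2.02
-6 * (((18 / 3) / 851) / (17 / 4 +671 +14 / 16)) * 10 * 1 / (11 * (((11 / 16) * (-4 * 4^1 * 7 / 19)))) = 0.00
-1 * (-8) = 8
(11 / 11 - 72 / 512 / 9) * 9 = 567 / 64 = 8.86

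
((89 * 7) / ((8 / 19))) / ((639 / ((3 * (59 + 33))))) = 272251 / 426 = 639.09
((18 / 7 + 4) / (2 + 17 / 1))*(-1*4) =-184 / 133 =-1.38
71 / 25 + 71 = 1846 / 25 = 73.84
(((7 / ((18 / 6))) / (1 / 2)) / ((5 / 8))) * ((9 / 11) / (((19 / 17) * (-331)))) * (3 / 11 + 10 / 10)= -79968 / 3804845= -0.02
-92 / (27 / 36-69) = 1.35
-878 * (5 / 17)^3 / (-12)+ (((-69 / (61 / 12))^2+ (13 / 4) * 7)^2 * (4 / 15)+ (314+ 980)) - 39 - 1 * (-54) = 51985599001095187 / 4081477009980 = 12736.96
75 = 75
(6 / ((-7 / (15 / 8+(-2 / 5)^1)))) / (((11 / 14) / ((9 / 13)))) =-1593 / 1430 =-1.11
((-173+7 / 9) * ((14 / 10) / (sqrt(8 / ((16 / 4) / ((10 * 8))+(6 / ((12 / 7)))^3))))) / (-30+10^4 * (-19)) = 7 * sqrt(8585) / 220680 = 0.00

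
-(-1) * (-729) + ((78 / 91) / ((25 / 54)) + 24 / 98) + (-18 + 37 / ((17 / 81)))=-11841294 / 20825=-568.61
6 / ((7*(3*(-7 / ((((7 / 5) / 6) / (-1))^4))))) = -49 / 405000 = -0.00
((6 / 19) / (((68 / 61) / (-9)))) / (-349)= 1647 / 225454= 0.01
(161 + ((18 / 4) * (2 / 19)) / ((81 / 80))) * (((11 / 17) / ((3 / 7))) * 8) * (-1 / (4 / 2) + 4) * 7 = 416705212 / 8721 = 47781.82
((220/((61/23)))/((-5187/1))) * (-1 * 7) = 5060/45201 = 0.11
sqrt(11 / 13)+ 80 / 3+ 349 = sqrt(143) / 13+ 1127 / 3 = 376.59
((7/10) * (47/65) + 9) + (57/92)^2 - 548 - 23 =-1543501347/2750800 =-561.11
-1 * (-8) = 8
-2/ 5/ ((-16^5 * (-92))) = -1/ 241172480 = -0.00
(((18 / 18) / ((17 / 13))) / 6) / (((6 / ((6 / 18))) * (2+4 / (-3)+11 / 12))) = 13 / 2907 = 0.00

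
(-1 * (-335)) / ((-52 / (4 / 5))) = -67 / 13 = -5.15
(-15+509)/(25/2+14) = 988/53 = 18.64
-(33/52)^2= -1089/2704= -0.40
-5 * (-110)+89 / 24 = 553.71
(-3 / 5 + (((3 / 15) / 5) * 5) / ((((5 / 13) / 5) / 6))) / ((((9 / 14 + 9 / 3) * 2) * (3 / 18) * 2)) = 105 / 17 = 6.18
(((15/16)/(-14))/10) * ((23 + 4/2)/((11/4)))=-75/1232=-0.06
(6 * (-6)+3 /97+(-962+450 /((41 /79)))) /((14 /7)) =-520573 /7954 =-65.45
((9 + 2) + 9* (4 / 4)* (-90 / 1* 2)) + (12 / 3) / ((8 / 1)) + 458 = -2301 / 2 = -1150.50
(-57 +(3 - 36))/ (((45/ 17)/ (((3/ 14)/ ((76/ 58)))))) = -1479/ 266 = -5.56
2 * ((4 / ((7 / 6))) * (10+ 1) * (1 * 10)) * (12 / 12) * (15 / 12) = 6600 / 7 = 942.86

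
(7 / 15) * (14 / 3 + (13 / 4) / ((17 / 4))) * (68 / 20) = 1939 / 225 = 8.62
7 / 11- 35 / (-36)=637 / 396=1.61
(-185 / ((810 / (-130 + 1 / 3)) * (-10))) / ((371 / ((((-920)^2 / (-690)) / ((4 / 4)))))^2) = -9745788160 / 301020867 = -32.38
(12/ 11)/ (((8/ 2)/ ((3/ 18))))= 1/ 22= 0.05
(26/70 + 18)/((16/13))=8359/560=14.93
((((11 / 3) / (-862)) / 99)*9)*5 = -5 / 2586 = -0.00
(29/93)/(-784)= -29/72912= -0.00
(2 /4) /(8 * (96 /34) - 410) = -17 /13172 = -0.00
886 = 886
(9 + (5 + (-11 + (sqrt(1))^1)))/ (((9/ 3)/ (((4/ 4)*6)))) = 8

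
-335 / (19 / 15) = -5025 / 19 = -264.47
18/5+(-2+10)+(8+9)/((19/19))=143/5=28.60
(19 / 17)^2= 361 / 289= 1.25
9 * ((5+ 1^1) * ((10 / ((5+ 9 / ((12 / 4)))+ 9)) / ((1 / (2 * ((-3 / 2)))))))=-1620 / 17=-95.29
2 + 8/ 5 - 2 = 8/ 5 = 1.60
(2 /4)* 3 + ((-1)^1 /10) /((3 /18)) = 9 /10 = 0.90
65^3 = 274625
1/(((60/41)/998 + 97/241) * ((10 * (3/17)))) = 83820523/59752590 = 1.40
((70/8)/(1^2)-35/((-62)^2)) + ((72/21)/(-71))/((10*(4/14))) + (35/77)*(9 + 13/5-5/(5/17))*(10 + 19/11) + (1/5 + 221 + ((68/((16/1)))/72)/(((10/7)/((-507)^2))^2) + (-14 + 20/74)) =1868113258087000590819/977504598400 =1911104317.20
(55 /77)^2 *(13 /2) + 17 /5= 3291 /490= 6.72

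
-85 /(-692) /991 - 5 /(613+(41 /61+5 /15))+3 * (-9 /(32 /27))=-14048289954961 /616443193888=-22.79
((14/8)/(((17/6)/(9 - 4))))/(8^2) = 105/2176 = 0.05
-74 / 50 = -37 / 25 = -1.48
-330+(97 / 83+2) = -27127 / 83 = -326.83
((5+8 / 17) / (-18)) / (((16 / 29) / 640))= -17980 / 51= -352.55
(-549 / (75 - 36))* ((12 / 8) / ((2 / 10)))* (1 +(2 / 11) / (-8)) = -118035 / 1144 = -103.18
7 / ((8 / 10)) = 35 / 4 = 8.75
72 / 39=24 / 13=1.85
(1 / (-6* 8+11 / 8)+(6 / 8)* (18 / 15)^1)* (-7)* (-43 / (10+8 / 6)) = 2959131 / 126820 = 23.33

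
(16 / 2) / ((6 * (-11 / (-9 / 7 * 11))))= 1.71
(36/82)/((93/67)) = 402/1271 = 0.32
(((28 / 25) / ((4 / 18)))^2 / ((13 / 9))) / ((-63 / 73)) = -165564 / 8125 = -20.38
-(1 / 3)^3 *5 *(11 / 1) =-55 / 27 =-2.04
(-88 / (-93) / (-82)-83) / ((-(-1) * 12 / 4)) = -316523 / 11439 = -27.67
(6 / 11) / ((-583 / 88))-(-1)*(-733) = -427387 / 583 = -733.08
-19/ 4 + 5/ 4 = -3.50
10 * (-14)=-140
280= 280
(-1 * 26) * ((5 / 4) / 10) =-13 / 4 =-3.25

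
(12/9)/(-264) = -0.01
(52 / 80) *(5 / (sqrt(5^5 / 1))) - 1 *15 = -15 + 13 *sqrt(5) / 500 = -14.94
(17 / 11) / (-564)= -17 / 6204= -0.00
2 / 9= 0.22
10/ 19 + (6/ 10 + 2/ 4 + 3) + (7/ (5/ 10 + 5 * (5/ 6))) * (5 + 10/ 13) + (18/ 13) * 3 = 21531/ 1235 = 17.43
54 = 54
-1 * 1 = -1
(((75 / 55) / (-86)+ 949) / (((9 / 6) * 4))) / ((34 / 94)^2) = 1983105451 / 1640364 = 1208.94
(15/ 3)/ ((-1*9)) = -5/ 9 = -0.56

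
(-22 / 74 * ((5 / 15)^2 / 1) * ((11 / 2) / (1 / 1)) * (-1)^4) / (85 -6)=-121 / 52614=-0.00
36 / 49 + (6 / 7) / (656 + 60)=12909 / 17542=0.74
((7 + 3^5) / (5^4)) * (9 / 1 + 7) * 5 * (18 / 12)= 48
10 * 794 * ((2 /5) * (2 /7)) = 6352 /7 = 907.43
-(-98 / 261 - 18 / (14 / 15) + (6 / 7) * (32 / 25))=847913 / 45675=18.56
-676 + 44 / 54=-18230 / 27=-675.19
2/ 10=1/ 5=0.20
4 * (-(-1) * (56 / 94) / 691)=112 / 32477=0.00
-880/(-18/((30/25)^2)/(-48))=-16896/5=-3379.20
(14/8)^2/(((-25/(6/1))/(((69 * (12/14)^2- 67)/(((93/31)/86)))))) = 34357/100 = 343.57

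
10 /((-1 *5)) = -2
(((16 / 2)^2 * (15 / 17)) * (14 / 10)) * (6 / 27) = 896 / 51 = 17.57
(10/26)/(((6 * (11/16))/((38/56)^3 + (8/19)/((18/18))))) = 509895/7455448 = 0.07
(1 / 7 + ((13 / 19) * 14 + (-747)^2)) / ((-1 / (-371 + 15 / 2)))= 26977694115 / 133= 202839805.38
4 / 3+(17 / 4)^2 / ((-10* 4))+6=13213 / 1920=6.88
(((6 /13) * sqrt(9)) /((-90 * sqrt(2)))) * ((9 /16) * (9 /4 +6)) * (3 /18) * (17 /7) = -1683 * sqrt(2) /116480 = -0.02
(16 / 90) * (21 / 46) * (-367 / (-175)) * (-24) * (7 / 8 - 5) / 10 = 1.69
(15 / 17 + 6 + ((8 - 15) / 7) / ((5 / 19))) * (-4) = -1048 / 85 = -12.33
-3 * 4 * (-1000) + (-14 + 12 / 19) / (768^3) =51640270847873 / 4303355904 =12000.00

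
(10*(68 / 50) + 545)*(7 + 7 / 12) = 84721 / 20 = 4236.05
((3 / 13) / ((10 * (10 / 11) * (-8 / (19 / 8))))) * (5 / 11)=-57 / 16640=-0.00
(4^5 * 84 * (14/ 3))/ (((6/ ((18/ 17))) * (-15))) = -401408/ 85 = -4722.45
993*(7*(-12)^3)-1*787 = -12012115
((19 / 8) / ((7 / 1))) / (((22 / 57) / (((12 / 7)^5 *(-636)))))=-10712030976 / 1294139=-8277.34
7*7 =49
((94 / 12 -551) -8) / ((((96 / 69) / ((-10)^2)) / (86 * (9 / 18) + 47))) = -28522875 / 8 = -3565359.38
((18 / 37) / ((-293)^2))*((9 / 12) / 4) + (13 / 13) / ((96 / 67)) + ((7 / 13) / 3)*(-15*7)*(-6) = 451022062495 / 3964163424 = 113.77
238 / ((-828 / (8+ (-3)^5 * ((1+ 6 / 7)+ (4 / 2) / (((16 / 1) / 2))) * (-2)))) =-245633 / 828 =-296.66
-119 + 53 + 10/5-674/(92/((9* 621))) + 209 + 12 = -81577/2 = -40788.50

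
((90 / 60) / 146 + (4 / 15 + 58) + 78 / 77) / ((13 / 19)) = 379926299 / 4384380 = 86.65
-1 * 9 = -9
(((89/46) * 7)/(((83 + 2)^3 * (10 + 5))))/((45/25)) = 623/762743250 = 0.00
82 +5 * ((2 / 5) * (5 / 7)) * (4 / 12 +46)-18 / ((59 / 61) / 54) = -1061524 / 1239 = -856.76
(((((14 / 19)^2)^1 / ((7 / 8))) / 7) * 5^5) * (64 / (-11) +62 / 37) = -168600000 / 146927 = -1147.51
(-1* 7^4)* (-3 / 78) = 2401 / 26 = 92.35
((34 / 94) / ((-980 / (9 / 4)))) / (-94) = 0.00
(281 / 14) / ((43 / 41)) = 11521 / 602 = 19.14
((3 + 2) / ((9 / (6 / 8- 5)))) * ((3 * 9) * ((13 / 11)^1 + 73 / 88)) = -45135 / 352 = -128.22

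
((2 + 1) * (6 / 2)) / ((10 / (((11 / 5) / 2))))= 99 / 100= 0.99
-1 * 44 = -44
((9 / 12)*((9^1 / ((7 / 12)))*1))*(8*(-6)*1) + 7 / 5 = -554.03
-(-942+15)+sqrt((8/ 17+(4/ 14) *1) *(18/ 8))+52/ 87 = 9 *sqrt(1190)/ 238+80701/ 87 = 928.90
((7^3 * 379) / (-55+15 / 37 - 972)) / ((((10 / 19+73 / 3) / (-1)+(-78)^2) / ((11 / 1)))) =-3015800403 / 13118572064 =-0.23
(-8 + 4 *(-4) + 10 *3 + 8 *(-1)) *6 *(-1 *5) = 60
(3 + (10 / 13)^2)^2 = 12.90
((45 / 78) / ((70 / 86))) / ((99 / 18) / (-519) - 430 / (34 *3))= -379389 / 2262169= -0.17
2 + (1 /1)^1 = 3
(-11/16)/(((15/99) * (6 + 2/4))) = -363/520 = -0.70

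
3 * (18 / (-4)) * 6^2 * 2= -972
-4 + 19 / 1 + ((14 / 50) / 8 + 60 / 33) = 37077 / 2200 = 16.85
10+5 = 15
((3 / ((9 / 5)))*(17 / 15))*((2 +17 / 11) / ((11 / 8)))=1768 / 363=4.87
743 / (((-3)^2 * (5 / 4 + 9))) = 2972 / 369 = 8.05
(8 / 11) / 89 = 8 / 979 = 0.01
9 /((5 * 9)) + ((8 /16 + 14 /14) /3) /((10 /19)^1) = 23 /20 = 1.15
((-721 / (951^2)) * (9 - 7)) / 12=-721 / 5426406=-0.00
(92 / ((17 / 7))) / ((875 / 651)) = 59892 / 2125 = 28.18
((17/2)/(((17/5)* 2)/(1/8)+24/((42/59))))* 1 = 595/6168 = 0.10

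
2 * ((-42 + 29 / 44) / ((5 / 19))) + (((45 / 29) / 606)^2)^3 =-698316829052349236147777417 / 2222587633336952520041920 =-314.19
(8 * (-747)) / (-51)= 1992 / 17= 117.18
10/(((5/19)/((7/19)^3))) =686/361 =1.90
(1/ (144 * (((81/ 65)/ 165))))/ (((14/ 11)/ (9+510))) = 6803225/ 18144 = 374.96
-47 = -47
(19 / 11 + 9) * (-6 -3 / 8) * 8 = -6018 / 11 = -547.09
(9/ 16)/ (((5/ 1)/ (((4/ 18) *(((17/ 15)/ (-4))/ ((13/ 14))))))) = -119/ 15600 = -0.01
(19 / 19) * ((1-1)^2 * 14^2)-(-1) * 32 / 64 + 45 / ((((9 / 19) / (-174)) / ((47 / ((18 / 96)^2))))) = -132592637 / 6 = -22098772.83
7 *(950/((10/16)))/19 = 560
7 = 7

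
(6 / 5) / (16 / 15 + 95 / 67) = 1206 / 2497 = 0.48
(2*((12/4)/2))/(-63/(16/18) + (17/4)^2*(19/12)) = -576/8117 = -0.07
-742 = -742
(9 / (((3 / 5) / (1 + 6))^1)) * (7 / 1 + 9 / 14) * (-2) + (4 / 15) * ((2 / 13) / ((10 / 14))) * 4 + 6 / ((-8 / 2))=-1606.27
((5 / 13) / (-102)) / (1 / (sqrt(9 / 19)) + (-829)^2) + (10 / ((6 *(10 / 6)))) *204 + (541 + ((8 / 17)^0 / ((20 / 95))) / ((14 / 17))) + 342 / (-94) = sqrt(19) / 375762032817964 + 184728842654823690761 / 247251417594220312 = 747.13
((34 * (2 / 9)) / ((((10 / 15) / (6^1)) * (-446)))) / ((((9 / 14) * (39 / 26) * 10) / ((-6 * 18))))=1904 / 1115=1.71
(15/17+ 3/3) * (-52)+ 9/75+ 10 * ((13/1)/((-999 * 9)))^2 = -3358740709219/34356184425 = -97.76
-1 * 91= -91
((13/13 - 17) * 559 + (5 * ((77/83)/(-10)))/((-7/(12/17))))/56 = -6309959/39508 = -159.71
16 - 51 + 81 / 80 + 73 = 39.01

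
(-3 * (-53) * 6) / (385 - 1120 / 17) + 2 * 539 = 5864368 / 5425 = 1080.99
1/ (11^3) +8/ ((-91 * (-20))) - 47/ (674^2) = 1387514857/ 275111816980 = 0.01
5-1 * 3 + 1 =3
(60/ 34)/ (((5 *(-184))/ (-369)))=1107/ 1564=0.71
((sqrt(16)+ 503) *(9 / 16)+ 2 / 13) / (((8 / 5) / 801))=237700755 / 1664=142849.01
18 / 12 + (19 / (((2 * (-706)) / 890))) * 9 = -37518 / 353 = -106.28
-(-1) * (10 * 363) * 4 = 14520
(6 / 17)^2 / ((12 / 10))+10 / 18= 1715 / 2601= 0.66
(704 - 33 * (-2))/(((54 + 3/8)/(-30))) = -12320/29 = -424.83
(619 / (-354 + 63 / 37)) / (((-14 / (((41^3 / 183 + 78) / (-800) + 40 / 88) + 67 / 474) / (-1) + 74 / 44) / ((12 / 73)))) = -128782469656 / 226725473319355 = -0.00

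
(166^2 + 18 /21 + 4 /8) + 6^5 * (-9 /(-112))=394551 /14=28182.21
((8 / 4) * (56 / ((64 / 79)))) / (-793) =-553 / 3172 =-0.17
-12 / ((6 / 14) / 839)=-23492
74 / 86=37 / 43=0.86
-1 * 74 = -74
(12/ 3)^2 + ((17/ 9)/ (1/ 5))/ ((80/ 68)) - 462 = -15767/ 36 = -437.97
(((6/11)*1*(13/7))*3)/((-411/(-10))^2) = 2600/1445213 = 0.00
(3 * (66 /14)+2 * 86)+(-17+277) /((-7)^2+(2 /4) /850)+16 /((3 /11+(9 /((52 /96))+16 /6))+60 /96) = 7763538825755 /40384241499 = 192.24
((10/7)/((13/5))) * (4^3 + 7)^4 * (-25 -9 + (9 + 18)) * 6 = -586423407.69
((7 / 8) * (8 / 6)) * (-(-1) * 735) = 1715 / 2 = 857.50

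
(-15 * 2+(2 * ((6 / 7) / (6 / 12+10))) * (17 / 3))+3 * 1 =-3833 / 147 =-26.07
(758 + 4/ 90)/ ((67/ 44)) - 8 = 1476808/ 3015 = 489.82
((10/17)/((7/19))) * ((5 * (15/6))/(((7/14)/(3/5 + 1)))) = 63.87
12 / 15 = 4 / 5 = 0.80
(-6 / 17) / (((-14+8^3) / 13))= -13 / 1411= -0.01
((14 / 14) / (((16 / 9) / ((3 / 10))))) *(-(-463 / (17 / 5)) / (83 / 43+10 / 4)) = 179181 / 34544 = 5.19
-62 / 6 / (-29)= 31 / 87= 0.36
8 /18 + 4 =40 /9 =4.44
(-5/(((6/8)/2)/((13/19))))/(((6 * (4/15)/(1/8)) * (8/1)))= -325/3648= -0.09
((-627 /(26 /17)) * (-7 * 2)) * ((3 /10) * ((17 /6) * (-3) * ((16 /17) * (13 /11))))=-81396 /5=-16279.20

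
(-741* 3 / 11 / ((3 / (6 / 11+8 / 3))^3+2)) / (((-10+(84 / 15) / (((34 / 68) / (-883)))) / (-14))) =-92666999880 / 912635239109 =-0.10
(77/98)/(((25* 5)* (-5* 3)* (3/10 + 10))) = -0.00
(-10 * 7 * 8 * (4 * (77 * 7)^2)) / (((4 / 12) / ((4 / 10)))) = -780920448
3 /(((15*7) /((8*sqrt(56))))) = 16*sqrt(14) /35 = 1.71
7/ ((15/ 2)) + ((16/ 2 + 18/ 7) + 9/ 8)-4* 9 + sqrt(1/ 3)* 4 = -19631/ 840 + 4* sqrt(3)/ 3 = -21.06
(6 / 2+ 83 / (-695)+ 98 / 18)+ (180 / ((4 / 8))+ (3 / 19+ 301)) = 79564697 / 118845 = 669.48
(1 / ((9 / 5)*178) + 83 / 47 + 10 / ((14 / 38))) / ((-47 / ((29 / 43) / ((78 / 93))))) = -13699202033 / 27694789668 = -0.49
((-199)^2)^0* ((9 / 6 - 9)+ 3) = -9 / 2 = -4.50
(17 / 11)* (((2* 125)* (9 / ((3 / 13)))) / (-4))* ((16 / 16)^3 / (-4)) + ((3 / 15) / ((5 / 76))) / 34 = 35225219 / 37400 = 941.85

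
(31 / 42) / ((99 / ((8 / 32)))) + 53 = 881527 / 16632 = 53.00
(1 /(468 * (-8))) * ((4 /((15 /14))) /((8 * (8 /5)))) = -7 /89856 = -0.00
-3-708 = -711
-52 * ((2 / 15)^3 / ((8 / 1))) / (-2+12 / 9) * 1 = 26 / 1125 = 0.02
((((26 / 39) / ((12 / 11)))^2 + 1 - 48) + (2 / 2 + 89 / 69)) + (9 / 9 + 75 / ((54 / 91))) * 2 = 1568207 / 7452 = 210.44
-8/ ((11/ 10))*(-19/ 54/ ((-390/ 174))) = -4408/ 3861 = -1.14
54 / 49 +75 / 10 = 843 / 98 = 8.60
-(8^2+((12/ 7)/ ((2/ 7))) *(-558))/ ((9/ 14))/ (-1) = -45976/ 9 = -5108.44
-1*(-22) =22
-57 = -57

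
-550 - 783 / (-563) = -308867 / 563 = -548.61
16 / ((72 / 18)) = 4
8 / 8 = 1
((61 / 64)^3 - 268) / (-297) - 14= -339989047 / 25952256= -13.10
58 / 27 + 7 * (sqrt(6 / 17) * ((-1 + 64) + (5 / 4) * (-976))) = 58 / 27 - 8099 * sqrt(102) / 17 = -4809.37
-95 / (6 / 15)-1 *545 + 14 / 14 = -1563 / 2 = -781.50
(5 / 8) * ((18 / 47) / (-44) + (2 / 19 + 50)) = 4920985 / 157168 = 31.31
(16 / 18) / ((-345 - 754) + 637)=-4 / 2079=-0.00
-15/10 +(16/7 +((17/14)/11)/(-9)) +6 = 4694/693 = 6.77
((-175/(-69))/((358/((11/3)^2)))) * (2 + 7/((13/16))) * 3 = 21175/6981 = 3.03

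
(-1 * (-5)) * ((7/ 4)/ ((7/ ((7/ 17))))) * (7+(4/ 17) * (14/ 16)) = 8575/ 2312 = 3.71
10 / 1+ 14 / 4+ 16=59 / 2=29.50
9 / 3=3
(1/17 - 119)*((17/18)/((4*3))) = -337/36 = -9.36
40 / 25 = 1.60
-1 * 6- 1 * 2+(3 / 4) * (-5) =-47 / 4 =-11.75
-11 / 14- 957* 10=-133991 / 14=-9570.79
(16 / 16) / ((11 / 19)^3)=6859 / 1331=5.15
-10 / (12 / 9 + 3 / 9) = -6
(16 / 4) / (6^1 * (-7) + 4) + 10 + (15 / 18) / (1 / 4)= 13.23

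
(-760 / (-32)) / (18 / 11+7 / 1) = 11 / 4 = 2.75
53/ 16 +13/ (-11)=375/ 176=2.13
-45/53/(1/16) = -720/53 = -13.58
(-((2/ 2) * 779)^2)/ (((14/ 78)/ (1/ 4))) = -23666799/ 28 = -845242.82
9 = 9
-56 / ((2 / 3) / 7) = -588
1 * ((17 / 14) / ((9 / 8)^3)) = 4352 / 5103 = 0.85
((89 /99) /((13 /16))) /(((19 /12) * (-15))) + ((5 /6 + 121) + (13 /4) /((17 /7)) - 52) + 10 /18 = 198651139 /2771340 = 71.68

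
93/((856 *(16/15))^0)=93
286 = 286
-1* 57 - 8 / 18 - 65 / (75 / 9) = -2936 / 45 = -65.24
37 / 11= 3.36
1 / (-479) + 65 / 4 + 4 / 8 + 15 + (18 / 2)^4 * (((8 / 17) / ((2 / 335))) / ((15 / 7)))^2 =4915755278845 / 553724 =8877627.26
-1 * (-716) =716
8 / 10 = 4 / 5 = 0.80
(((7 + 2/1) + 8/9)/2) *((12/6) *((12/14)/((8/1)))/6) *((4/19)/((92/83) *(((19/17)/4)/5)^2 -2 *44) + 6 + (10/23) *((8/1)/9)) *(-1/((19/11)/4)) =-32028126546757/12268023578937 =-2.61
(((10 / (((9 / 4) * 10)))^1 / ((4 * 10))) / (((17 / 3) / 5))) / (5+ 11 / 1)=1 / 1632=0.00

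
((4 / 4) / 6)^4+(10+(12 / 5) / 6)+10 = 132197 / 6480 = 20.40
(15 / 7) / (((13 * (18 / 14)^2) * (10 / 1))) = 7 / 702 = 0.01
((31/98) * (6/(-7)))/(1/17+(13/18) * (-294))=4743/3713318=0.00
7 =7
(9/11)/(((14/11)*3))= 3/14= 0.21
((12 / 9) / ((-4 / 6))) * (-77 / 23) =154 / 23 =6.70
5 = 5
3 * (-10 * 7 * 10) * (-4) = 8400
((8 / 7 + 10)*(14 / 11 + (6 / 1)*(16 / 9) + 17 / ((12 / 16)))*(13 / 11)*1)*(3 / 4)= 289497 / 847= 341.79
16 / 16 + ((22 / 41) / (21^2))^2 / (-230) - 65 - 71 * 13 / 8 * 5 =-192755176580341 / 300768756120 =-640.88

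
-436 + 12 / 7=-434.29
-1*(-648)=648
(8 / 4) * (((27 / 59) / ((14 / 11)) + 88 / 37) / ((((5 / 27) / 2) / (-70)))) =-4139.77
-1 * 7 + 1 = -6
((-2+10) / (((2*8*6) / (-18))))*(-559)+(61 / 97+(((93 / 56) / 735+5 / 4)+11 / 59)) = 66000995443 / 78519560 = 840.57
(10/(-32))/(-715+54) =5/10576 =0.00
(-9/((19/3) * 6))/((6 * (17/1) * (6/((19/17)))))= -1/2312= -0.00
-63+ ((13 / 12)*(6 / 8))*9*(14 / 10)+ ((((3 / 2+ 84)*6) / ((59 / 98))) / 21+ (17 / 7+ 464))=15008167 / 33040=454.24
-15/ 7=-2.14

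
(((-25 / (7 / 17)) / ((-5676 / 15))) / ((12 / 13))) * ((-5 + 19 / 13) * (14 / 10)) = -9775 / 11352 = -0.86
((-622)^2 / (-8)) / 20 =-96721 / 40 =-2418.02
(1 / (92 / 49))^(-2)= 8464 / 2401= 3.53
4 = 4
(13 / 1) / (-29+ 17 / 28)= -364 / 795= -0.46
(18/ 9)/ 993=0.00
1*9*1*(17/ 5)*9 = 1377/ 5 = 275.40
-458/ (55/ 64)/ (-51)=29312/ 2805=10.45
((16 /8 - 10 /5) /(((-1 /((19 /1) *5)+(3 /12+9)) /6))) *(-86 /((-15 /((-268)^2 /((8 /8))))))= 0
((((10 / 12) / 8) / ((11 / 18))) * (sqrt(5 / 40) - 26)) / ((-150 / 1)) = 13 / 440 - sqrt(2) / 3520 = 0.03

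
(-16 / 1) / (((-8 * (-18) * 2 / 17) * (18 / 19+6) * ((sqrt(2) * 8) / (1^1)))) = -323 * sqrt(2) / 38016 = -0.01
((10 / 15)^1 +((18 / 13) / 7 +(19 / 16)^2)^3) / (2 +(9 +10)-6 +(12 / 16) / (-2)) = 182970432757409 / 554703878356992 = 0.33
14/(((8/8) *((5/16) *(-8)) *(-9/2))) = 56/45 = 1.24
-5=-5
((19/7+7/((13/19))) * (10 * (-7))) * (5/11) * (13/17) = -58900/187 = -314.97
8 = 8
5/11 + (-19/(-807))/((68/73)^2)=19771601/41047248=0.48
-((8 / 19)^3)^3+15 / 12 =1612901617983 / 1290750791116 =1.25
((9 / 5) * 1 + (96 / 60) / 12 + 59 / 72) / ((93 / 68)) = 16847 / 8370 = 2.01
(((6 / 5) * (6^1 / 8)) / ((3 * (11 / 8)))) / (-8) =-3 / 110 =-0.03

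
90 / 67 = 1.34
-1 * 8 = -8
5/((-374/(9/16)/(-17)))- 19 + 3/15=-32863/1760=-18.67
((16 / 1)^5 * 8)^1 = 8388608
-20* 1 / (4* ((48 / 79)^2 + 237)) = -31205 / 1481421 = -0.02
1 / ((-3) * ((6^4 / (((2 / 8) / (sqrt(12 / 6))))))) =-sqrt(2) / 31104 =-0.00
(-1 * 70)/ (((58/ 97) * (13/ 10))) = -90.05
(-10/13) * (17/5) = -34/13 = -2.62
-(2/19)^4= -16/130321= -0.00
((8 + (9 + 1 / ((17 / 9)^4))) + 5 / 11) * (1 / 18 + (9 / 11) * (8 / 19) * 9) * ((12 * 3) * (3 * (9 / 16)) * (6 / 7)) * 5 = 77457341158695 / 5376413812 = 14406.88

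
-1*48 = -48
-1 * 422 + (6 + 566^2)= 319940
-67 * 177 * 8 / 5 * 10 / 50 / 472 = -201 / 25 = -8.04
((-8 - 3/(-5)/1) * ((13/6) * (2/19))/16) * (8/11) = -0.08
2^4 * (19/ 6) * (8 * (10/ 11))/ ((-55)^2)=2432/ 19965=0.12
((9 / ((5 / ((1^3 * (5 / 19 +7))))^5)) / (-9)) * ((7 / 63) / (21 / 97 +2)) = -0.32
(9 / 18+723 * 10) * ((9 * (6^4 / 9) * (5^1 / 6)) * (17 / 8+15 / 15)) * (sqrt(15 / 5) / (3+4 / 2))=9761175 * sqrt(3) / 2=8453425.52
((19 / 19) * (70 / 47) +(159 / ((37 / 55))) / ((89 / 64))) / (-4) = -13267735 / 309542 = -42.86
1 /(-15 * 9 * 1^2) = -1 /135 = -0.01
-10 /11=-0.91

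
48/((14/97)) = 332.57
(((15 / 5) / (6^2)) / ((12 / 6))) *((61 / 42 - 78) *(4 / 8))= -3215 / 2016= -1.59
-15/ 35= -3/ 7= -0.43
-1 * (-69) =69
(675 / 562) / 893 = 675 / 501866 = 0.00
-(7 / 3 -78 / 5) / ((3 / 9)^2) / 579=199 / 965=0.21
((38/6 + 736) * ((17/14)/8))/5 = 37859/1680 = 22.54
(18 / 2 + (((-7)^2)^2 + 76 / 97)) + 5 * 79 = 272161 / 97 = 2805.78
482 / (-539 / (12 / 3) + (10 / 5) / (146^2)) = -10274312 / 2872329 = -3.58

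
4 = 4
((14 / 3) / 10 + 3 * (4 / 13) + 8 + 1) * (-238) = -482188 / 195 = -2472.76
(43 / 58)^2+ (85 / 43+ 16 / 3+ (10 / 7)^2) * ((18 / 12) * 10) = 140.81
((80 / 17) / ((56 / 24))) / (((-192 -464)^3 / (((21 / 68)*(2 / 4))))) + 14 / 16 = 35693358803 / 40792410112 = 0.87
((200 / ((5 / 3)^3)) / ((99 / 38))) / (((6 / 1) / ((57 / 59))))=8664 / 3245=2.67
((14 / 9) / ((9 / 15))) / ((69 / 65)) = 4550 / 1863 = 2.44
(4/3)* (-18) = -24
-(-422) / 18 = 23.44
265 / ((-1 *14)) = -265 / 14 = -18.93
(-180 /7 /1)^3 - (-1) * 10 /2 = -16997.92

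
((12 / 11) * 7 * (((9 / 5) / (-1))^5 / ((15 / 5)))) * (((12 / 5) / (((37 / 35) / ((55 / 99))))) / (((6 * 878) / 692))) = -889881552 / 111670625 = -7.97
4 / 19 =0.21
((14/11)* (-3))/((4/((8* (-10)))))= 840/11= 76.36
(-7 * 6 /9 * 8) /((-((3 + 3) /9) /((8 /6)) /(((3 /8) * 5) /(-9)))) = -140 /9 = -15.56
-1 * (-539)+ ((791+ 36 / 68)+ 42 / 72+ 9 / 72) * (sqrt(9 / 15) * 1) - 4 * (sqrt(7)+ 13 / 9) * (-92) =323233 * sqrt(15) / 2040+ 368 * sqrt(7)+ 9635 / 9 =2657.86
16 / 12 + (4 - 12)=-20 / 3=-6.67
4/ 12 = 1/ 3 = 0.33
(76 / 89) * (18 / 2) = 684 / 89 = 7.69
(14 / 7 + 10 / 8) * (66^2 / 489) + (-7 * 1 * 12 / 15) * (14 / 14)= 19031 / 815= 23.35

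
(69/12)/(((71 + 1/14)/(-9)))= -1449/1990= -0.73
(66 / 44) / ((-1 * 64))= -3 / 128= -0.02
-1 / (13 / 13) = -1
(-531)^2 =281961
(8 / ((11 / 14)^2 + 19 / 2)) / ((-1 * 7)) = -0.11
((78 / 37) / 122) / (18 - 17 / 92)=3588 / 3699223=0.00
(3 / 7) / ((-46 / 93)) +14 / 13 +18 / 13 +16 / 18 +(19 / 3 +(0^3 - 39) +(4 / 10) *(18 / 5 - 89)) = -60601171 / 941850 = -64.34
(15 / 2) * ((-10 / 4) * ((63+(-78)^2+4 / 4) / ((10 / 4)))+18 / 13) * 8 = -368796.92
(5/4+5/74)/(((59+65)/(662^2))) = 21364395/4588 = 4656.58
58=58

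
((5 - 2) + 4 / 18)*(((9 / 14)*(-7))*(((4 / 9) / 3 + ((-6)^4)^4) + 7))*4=-4417858115087290 / 27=-163624374632862.59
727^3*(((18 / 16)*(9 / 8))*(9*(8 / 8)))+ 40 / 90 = 4376740391.18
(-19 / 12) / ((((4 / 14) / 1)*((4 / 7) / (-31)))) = 28861 / 96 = 300.64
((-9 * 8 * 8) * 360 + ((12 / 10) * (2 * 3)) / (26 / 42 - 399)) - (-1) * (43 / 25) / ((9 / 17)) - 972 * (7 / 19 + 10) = -3888241091203 / 17882325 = -217434.87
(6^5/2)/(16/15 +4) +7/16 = 233413/304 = 767.81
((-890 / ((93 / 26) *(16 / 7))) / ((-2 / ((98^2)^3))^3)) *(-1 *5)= -4398360191102429894233765963281714995200 / 93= -47294195603251934346599630000000000000.00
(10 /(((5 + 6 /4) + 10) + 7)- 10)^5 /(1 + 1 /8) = -16402500000000 /229345007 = -71518.89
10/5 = 2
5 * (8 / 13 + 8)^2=62720 / 169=371.12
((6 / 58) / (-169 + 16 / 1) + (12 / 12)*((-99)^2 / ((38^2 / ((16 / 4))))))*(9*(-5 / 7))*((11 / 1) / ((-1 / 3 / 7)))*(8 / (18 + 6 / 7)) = 3044016780 / 177973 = 17103.81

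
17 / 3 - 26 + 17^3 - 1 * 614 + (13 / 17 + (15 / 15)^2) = 218302 / 51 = 4280.43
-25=-25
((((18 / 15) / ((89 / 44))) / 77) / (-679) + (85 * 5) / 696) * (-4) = -2.44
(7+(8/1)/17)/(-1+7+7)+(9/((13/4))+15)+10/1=6264/221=28.34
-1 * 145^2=-21025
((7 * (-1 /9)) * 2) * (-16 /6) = 112 /27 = 4.15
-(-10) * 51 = 510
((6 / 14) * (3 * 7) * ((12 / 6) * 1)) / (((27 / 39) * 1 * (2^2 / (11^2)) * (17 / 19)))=29887 / 34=879.03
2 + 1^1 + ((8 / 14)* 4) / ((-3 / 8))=-3.10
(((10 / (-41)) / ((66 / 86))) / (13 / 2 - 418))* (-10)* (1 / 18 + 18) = -1397500 / 10021671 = -0.14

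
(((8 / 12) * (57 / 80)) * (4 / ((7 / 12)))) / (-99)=-0.03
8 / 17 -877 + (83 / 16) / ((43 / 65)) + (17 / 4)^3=-37049289 / 46784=-791.92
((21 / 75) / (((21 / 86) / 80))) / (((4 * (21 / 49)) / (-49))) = -117992 / 45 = -2622.04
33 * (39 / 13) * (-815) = -80685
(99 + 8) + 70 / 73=7881 / 73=107.96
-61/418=-0.15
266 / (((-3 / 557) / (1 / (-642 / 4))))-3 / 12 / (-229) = 271433747 / 882108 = 307.71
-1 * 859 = -859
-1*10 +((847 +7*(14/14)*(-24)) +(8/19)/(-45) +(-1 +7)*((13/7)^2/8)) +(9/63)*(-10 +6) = 112447177/167580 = 671.01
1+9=10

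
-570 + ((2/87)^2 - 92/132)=-47515615/83259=-570.70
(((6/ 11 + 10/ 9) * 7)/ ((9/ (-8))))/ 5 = -9184/ 4455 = -2.06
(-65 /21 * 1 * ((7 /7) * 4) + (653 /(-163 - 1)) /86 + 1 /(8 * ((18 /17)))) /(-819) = 21874721 /1455448176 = 0.02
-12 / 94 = -6 / 47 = -0.13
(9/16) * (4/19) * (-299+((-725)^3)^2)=653492418090818967/38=17197168897126814.92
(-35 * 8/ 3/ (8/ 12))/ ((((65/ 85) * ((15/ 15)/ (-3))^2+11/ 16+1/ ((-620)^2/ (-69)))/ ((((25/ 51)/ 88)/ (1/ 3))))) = -108112500/ 35687707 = -3.03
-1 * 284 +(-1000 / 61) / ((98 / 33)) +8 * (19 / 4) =-751794 / 2989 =-251.52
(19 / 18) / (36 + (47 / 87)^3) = 1390173 / 47619862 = 0.03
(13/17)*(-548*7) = -49868/17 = -2933.41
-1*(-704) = 704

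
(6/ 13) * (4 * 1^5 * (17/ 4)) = 102/ 13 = 7.85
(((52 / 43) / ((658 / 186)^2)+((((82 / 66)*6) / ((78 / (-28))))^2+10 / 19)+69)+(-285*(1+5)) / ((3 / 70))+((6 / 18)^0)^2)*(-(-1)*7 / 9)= -648117669801369500 / 20925358452999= -30972.83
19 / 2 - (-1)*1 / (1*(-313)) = 5945 / 626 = 9.50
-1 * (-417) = 417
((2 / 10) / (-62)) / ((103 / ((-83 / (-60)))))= -83 / 1915800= -0.00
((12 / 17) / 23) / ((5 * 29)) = 12 / 56695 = 0.00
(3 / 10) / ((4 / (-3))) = -9 / 40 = -0.22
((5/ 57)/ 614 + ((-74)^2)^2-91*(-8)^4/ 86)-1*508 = 45119931031103/ 1504914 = 29981733.86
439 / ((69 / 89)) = 39071 / 69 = 566.25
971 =971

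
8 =8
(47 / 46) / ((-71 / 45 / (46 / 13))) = -2115 / 923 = -2.29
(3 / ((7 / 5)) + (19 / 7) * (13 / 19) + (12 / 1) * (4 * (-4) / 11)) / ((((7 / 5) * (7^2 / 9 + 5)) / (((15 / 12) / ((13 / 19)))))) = -158175 / 94094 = -1.68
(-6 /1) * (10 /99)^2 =-200 /3267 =-0.06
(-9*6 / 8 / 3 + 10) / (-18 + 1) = -31 / 68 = -0.46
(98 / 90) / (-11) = -49 / 495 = -0.10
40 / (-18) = -2.22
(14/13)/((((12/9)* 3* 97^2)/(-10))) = -35/122317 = -0.00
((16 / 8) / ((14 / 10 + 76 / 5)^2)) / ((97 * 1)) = 50 / 668233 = 0.00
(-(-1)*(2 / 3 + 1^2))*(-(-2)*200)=2000 / 3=666.67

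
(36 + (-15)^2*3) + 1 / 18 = 711.06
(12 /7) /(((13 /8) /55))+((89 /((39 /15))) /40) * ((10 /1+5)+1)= 502 /7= 71.71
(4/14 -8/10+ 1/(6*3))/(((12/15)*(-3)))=289/1512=0.19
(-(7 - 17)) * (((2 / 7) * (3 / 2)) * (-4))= -120 / 7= -17.14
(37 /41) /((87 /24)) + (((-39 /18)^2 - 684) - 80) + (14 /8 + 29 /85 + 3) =-685795646 /909585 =-753.97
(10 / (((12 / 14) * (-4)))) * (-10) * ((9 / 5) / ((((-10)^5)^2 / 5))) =21 / 800000000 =0.00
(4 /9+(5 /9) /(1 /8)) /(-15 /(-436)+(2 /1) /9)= 19184 /1007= 19.05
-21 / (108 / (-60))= 35 / 3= 11.67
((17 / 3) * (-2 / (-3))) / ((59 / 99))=374 / 59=6.34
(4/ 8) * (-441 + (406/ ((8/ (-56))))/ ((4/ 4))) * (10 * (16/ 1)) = -262640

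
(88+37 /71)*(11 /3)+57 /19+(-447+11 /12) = -100967 /852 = -118.51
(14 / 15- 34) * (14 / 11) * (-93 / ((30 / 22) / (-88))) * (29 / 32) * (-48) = 274676864 / 25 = 10987074.56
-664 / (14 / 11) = -3652 / 7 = -521.71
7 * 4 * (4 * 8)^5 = 939524096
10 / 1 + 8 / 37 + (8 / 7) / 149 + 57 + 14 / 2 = 2864374 / 38591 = 74.22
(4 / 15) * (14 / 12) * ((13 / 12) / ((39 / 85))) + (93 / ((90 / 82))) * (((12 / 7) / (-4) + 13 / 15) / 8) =304747 / 56700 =5.37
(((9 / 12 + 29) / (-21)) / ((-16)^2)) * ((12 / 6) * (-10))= 85 / 768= 0.11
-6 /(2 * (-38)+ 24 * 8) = -3 /58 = -0.05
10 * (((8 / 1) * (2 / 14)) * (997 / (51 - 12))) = 79760 / 273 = 292.16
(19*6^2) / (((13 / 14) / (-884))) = -651168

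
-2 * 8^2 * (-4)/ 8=64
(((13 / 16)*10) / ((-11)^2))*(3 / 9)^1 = 65 / 2904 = 0.02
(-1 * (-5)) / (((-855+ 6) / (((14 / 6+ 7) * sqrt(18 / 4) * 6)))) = -140 * sqrt(2) / 283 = -0.70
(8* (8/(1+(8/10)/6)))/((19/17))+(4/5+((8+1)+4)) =6111/95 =64.33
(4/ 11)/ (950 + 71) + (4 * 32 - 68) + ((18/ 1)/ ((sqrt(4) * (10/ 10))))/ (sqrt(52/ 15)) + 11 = 9 * sqrt(195)/ 26 + 797405/ 11231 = 75.83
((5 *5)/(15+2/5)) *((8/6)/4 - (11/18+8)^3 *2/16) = -463540375/3592512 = -129.03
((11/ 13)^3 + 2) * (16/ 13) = 3.21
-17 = -17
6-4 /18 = 52 /9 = 5.78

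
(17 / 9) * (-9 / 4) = -17 / 4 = -4.25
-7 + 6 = -1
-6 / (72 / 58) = -29 / 6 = -4.83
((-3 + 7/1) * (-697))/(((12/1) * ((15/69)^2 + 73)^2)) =-0.04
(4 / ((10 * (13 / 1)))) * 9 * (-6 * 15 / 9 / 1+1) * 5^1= -12.46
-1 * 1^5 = -1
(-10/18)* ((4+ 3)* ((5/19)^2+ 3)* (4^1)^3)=-2481920/3249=-763.90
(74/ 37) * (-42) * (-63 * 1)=5292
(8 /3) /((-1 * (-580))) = 2 /435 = 0.00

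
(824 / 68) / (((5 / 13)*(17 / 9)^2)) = 216918 / 24565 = 8.83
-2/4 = -0.50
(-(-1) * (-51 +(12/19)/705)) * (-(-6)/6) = -227711/4465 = -51.00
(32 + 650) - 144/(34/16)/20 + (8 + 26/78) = 175171/255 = 686.95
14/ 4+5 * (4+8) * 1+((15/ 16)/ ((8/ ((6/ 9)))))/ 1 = 4069/ 64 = 63.58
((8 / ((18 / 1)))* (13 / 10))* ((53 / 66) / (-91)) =-53 / 10395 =-0.01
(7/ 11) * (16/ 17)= 112/ 187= 0.60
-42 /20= -21 /10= -2.10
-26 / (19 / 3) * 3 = -234 / 19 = -12.32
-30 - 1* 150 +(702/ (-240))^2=-274311/ 1600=-171.44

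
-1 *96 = -96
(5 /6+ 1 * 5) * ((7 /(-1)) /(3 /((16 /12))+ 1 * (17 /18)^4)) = -4286520 /319717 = -13.41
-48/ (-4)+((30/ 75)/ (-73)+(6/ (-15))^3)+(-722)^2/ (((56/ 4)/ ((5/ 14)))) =5951230059/ 447125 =13309.99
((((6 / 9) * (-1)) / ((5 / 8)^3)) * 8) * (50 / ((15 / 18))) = -32768 / 25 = -1310.72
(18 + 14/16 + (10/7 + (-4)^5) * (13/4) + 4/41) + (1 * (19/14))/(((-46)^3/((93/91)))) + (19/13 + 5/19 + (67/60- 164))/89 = -32797958130853529/9920151257520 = -3306.20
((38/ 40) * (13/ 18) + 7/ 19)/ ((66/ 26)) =93769/ 225720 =0.42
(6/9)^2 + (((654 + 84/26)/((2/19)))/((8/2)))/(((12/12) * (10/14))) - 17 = 1268711/585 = 2168.74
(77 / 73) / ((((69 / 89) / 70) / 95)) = 45572450 / 5037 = 9047.54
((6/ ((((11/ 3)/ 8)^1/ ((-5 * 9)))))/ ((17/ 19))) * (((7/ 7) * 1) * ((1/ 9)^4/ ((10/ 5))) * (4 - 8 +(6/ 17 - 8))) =0.58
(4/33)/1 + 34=1126/33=34.12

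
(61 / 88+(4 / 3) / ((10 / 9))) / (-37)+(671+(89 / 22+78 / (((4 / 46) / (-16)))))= -222661653 / 16280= -13677.01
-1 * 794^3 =-500566184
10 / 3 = 3.33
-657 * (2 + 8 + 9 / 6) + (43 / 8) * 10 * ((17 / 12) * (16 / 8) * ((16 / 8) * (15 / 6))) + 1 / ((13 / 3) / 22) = -2118157 / 312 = -6788.96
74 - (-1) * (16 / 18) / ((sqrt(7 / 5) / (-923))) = 74 - 7384 * sqrt(35) / 63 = -619.40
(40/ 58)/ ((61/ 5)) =100/ 1769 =0.06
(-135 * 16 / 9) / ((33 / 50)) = -4000 / 11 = -363.64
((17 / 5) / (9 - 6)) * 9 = 51 / 5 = 10.20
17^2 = 289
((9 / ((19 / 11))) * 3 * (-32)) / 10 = -4752 / 95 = -50.02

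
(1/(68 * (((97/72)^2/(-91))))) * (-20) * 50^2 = 5896800000/159953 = 36865.83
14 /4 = 7 /2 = 3.50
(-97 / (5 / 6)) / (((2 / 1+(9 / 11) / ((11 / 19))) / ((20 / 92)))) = -70422 / 9499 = -7.41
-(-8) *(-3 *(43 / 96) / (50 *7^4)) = -43 / 480200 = -0.00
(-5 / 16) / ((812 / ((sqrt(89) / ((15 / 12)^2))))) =-sqrt(89) / 4060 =-0.00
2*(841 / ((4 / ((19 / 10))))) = 15979 / 20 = 798.95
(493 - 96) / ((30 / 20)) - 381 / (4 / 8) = -1492 / 3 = -497.33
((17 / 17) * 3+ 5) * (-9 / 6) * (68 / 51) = -16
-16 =-16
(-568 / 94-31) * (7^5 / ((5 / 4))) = -117043948 / 235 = -498059.35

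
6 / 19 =0.32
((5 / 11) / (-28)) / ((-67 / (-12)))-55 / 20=-56809 / 20636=-2.75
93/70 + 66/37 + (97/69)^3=5.89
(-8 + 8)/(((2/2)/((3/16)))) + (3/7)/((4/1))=3/28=0.11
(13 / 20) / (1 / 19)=247 / 20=12.35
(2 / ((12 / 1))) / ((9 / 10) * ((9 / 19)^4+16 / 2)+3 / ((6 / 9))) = 0.01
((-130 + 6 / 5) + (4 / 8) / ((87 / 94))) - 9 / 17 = -952396 / 7395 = -128.79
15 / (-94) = -15 / 94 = -0.16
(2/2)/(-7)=-1/7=-0.14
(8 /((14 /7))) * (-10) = -40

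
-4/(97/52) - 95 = -9423/97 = -97.14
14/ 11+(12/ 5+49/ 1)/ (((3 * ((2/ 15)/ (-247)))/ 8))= -2793062/ 11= -253914.73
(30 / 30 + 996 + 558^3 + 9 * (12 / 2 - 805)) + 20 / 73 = 12682649034 / 73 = 173734918.27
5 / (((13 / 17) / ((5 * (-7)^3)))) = -11213.46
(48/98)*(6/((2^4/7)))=9/7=1.29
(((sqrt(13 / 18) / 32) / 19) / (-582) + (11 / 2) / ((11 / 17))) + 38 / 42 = 9.40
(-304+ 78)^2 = 51076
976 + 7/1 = 983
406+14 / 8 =1631 / 4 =407.75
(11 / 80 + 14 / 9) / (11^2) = 0.01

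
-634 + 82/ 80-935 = -62719/ 40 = -1567.98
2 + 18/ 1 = 20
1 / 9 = 0.11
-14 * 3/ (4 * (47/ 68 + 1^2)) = -714/ 115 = -6.21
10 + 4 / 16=41 / 4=10.25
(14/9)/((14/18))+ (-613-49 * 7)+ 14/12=-5717/6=-952.83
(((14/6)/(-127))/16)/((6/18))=-7/2032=-0.00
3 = 3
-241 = -241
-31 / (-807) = 31 / 807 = 0.04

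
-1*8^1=-8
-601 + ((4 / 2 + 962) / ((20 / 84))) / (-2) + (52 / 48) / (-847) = -133422893 / 50820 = -2625.40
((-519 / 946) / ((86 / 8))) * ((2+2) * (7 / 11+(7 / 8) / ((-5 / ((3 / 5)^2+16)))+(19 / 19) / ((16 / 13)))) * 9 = 2.60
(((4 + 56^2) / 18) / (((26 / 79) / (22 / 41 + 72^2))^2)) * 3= 110683133068174930 / 852267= 129869082186.89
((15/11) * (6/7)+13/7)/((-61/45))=-10485/4697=-2.23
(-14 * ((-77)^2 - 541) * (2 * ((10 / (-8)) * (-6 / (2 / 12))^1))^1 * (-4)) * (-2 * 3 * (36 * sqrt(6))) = -5865592320 * sqrt(6) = -14367708223.19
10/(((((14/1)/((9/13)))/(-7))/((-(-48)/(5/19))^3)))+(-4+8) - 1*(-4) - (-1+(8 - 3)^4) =-6827154952/325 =-21006630.62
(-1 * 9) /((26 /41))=-14.19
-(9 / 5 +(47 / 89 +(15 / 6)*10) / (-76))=-1.46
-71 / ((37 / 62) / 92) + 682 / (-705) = -285538954 / 26085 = -10946.48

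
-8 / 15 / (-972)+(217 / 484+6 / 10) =1850441 / 1764180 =1.05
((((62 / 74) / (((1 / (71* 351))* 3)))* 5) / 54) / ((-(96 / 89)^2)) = -1133217865 / 2045952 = -553.88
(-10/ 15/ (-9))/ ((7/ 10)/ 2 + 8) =40/ 4509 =0.01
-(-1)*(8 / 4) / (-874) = -1 / 437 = -0.00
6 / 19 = 0.32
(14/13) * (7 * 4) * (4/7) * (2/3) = 448/39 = 11.49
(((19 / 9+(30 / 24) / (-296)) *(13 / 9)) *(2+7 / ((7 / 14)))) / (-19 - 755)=-291863 / 4639356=-0.06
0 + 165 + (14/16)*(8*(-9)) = 102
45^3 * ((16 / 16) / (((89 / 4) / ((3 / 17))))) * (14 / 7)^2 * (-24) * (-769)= 80726544000 / 1513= 53355283.54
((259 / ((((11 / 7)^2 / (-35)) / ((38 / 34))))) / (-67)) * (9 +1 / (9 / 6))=244745935 / 413457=591.95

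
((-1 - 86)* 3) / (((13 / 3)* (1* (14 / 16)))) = -6264 / 91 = -68.84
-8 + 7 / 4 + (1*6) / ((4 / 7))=17 / 4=4.25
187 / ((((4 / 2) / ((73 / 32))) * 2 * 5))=13651 / 640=21.33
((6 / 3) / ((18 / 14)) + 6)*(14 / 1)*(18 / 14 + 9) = 1088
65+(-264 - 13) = -212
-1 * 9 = -9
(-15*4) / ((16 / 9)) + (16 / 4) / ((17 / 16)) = -2039 / 68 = -29.99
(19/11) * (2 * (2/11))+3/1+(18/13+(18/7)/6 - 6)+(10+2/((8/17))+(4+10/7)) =842115/44044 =19.12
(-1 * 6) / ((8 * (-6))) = 1 / 8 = 0.12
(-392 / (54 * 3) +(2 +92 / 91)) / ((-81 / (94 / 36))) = -102413 / 5373459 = -0.02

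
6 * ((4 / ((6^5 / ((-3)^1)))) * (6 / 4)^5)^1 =-9 / 128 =-0.07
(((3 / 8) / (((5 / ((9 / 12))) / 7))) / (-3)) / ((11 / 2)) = -21 / 880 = -0.02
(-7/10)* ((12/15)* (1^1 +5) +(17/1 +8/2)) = -903/50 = -18.06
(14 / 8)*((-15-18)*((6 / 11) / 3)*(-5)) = 105 / 2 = 52.50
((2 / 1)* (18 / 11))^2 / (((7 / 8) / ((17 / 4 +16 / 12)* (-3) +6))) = -111456 / 847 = -131.59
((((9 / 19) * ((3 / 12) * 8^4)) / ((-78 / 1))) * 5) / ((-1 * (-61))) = -7680 / 15067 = -0.51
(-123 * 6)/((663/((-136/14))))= 984/91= 10.81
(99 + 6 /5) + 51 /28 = 14283 /140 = 102.02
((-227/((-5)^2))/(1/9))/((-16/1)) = 2043/400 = 5.11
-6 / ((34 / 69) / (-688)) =142416 / 17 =8377.41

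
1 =1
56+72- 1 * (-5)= 133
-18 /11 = -1.64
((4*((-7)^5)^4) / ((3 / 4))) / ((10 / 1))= 638338130380896008 / 15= 42555875358726400.53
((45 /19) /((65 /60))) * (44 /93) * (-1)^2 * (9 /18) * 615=2435400 /7657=318.06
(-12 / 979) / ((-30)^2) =-1 / 73425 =-0.00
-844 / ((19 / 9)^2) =-189.37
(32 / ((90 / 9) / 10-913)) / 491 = -2 / 27987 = -0.00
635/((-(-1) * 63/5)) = 3175/63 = 50.40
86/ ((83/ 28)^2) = 9.79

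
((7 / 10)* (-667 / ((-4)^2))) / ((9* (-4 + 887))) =-4669 / 1271520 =-0.00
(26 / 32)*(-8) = -13 / 2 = -6.50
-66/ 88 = -3/ 4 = -0.75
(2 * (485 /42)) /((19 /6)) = 970 /133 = 7.29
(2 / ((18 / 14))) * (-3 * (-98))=1372 / 3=457.33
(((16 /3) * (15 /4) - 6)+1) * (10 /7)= 150 /7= 21.43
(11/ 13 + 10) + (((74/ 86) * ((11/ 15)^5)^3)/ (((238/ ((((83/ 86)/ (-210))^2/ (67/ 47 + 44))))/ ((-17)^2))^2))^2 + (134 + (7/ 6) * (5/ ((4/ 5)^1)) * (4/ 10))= 6152177194469086242971036835788622902683878436001835056811887677372443152312236059537840228877/ 41635488366542772717169829785388083083536579668551437381029129028320312500000000000000000000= 147.76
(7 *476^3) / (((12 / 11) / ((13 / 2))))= 13494753272 / 3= 4498251090.67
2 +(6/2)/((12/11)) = 19/4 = 4.75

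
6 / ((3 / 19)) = 38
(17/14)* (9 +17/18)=3043/252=12.08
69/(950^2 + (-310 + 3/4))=92/1202921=0.00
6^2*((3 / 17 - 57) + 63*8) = 273672 / 17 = 16098.35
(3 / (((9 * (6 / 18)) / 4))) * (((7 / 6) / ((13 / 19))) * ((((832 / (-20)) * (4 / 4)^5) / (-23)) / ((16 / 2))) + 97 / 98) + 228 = 3947338 / 16905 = 233.50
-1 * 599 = -599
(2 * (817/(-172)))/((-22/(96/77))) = 456/847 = 0.54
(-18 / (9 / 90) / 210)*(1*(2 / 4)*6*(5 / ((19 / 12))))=-1080 / 133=-8.12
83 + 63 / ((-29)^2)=69866 / 841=83.07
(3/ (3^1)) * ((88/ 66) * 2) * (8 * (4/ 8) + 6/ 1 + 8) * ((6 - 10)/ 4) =-48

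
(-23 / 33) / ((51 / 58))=-1334 / 1683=-0.79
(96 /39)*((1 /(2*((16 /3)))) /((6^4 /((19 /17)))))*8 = 19 /11934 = 0.00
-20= -20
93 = 93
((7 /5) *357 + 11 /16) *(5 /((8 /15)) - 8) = 440429 /640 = 688.17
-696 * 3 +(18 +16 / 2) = -2062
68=68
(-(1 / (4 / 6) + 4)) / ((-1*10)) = 11 / 20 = 0.55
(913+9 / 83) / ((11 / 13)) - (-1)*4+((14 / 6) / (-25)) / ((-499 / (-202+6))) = 37008180164 / 34169025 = 1083.09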